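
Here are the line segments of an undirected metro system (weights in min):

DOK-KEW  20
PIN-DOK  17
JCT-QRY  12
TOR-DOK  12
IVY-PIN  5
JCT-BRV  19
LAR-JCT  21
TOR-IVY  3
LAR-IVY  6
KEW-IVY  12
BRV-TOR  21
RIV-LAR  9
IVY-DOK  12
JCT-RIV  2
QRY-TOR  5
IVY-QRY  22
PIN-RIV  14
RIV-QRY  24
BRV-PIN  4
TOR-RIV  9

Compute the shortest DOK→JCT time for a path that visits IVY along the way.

26 min

Best DOK to IVY: DOK → IVY costing 12
Best IVY to JCT: IVY → TOR → RIV → JCT costing 14
Total via IVY: 12 + 14 = 26 min.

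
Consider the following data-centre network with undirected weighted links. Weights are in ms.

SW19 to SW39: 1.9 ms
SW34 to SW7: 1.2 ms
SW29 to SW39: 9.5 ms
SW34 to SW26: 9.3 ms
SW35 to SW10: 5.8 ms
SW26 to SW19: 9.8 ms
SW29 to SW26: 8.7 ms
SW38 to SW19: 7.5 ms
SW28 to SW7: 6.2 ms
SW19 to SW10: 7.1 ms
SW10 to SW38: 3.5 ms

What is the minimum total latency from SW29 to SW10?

Settle nodes by increasing distance from SW29:
SW29: 0
SW26: 8.7  (via SW29)
SW39: 9.5  (via SW29)
SW19: 11.4  (via SW39)
SW34: 18  (via SW26)
SW10: 18.5  (via SW19)
Shortest route: SW29–SW39–SW19–SW10 = 18.5 ms.

18.5 ms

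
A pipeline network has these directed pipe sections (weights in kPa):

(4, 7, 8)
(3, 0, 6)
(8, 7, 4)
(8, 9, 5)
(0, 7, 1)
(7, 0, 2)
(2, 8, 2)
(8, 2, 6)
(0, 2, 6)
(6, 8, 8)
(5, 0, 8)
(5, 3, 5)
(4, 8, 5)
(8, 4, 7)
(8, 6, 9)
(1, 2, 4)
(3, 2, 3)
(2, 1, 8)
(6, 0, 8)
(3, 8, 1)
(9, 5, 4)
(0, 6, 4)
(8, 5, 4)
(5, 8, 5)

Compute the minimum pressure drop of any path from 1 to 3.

Candidate routes:
1 - 2 - 8 - 5 - 3: 4+2+4+5 = 15
1 - 2 - 8 - 9 - 5 - 3: 4+2+5+4+5 = 20
The minimum is 15 kPa via 1 - 2 - 8 - 5 - 3.

15 kPa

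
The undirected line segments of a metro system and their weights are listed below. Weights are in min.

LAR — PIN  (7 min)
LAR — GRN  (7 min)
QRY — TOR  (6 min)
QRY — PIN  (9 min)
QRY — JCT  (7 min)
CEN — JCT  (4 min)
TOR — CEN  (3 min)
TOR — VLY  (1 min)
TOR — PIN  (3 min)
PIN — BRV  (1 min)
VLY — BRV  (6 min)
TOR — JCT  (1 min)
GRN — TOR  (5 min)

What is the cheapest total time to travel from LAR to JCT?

11 min

Compare a few routes:
LAR–PIN–TOR–JCT: 7+3+1 = 11
LAR–GRN–TOR–JCT: 7+5+1 = 13
Cheapest is LAR–PIN–TOR–JCT at 11 min.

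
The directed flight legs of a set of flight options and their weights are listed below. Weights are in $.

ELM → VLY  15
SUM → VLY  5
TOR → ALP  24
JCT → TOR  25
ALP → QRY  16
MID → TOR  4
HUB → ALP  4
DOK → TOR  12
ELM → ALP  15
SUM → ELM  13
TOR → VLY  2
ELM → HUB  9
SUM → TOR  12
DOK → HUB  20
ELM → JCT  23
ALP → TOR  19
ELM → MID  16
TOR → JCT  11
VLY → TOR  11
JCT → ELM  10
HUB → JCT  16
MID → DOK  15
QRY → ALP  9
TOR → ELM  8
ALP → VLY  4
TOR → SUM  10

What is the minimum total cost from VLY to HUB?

$28

Shortest distances from VLY:
VLY: 0
TOR: 11  (via VLY)
ELM: 19  (via TOR)
SUM: 21  (via TOR)
JCT: 22  (via TOR)
HUB: 28  (via ELM)
Shortest route: VLY–TOR–ELM–HUB = $28.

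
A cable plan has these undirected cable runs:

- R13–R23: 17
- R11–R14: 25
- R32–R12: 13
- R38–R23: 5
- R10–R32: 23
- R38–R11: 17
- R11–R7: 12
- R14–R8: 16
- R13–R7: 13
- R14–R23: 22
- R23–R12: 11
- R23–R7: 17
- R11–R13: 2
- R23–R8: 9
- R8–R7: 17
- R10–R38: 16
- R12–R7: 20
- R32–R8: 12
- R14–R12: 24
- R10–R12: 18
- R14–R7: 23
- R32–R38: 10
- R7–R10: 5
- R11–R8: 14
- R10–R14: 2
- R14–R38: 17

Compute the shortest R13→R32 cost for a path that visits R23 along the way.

32

Shortest R13→R23: R13–R23 = 17
Shortest R23→R32: R23–R38–R32 = 15
Total via R23: 17 + 15 = 32.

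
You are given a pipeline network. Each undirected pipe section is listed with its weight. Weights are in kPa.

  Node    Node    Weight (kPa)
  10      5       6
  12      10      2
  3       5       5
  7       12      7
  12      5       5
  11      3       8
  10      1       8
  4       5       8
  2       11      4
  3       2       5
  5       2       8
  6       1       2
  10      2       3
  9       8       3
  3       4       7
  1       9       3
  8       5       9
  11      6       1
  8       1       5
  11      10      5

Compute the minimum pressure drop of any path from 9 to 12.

13 kPa

Shortest distances from 9:
9: 0
1: 3  (via 9)
8: 3  (via 9)
6: 5  (via 1)
11: 6  (via 6)
2: 10  (via 11)
10: 11  (via 1)
5: 12  (via 8)
12: 13  (via 10)
Shortest route: 9 → 1 → 10 → 12 = 13 kPa.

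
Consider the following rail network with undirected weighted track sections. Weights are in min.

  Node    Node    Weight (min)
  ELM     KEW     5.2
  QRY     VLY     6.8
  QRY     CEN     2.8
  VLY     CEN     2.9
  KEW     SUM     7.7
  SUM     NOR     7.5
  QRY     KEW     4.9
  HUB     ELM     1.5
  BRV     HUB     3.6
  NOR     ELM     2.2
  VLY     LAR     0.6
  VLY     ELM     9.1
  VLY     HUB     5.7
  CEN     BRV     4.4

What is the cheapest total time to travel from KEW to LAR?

Settle nodes by increasing distance from KEW:
KEW: 0
QRY: 4.9  (via KEW)
ELM: 5.2  (via KEW)
HUB: 6.7  (via ELM)
NOR: 7.4  (via ELM)
SUM: 7.7  (via KEW)
CEN: 7.7  (via QRY)
BRV: 10.3  (via HUB)
VLY: 10.6  (via CEN)
LAR: 11.2  (via VLY)
Shortest route: KEW–QRY–CEN–VLY–LAR = 11.2 min.

11.2 min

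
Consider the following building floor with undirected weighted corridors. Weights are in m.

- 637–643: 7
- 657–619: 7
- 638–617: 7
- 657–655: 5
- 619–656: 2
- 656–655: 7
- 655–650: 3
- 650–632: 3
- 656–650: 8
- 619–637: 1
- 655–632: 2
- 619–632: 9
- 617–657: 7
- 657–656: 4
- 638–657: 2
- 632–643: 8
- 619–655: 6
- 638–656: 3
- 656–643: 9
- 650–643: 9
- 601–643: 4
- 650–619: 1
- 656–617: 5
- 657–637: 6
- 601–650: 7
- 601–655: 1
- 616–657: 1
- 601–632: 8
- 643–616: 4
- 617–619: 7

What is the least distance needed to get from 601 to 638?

Running Dijkstra from 601:
601: 0
655: 1  (via 601)
632: 3  (via 655)
650: 4  (via 655)
643: 4  (via 601)
619: 5  (via 650)
657: 6  (via 655)
637: 6  (via 619)
656: 7  (via 619)
616: 7  (via 657)
638: 8  (via 657)
Shortest route: 601 → 655 → 657 → 638 = 8 m.

8 m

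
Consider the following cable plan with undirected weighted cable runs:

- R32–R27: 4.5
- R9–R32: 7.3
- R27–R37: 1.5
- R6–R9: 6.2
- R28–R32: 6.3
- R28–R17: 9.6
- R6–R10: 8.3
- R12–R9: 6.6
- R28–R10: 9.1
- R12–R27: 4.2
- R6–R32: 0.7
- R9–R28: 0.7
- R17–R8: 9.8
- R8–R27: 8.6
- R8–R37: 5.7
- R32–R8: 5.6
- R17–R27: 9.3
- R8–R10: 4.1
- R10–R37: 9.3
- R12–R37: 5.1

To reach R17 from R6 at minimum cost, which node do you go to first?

R32

Enumerating some paths:
R6–R32–R28–R17: 0.7+6.3+9.6 = 16.6
R6–R32–R27–R17: 0.7+4.5+9.3 = 14.5
R6–R32–R8–R17: 0.7+5.6+9.8 = 16.1
R6–R9–R28–R17: 6.2+0.7+9.6 = 16.5
Cheapest is R6–R32–R27–R17 at 14.5.
So from R6 the first move is to R32.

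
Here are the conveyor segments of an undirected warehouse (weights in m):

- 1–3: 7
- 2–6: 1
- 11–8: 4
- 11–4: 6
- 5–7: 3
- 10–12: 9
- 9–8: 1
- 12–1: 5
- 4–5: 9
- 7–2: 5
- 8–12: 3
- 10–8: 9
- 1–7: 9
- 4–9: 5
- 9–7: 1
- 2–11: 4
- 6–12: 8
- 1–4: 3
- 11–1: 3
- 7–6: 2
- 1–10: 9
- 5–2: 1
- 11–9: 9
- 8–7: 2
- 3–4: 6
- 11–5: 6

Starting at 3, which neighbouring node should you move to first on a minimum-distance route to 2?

1

Compare a few routes:
3 → 1 → 11 → 2: 7+3+4 = 14
3 → 4 → 9 → 7 → 6 → 2: 6+5+1+2+1 = 15
3 → 4 → 5 → 2: 6+9+1 = 16
Cheapest is 3 → 1 → 11 → 2 at 14 m.
So from 3 the first move is to 1.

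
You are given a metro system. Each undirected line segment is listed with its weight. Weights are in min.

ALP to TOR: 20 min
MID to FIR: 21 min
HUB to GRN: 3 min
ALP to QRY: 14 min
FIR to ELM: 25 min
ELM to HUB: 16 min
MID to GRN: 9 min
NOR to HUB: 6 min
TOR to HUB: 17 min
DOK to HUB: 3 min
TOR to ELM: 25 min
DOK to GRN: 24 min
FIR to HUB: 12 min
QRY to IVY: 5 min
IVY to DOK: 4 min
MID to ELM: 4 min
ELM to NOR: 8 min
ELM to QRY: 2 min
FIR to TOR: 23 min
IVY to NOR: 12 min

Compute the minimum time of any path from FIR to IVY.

19 min

Settle nodes by increasing distance from FIR:
FIR: 0
HUB: 12  (via FIR)
GRN: 15  (via HUB)
DOK: 15  (via HUB)
NOR: 18  (via HUB)
IVY: 19  (via DOK)
Shortest route: FIR → HUB → DOK → IVY = 19 min.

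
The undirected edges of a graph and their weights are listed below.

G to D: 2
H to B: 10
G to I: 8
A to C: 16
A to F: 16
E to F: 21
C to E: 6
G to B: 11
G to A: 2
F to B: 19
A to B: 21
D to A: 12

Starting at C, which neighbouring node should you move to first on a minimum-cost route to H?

Enumerating some paths:
C - A - D - G - B - H: 16+12+2+11+10 = 51
C - A - G - B - H: 16+2+11+10 = 39
C - A - B - H: 16+21+10 = 47
Cheapest is C - A - G - B - H at 39.
So from C the first move is to A.

A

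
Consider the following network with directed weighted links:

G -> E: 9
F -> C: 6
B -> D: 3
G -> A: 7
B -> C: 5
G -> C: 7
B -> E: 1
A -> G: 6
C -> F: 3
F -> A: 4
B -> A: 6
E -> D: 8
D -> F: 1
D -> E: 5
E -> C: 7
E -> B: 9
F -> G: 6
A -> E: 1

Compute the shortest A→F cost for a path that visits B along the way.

Shortest A→B: A → E → B = 10
Best B to F: B → D → F costing 4
Total via B: 10 + 4 = 14.

14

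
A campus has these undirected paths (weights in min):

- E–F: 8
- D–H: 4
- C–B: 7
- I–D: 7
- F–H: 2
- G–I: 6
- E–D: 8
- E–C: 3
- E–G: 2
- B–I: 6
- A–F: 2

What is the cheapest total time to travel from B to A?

Shortest distances from B:
B: 0
I: 6  (via B)
C: 7  (via B)
E: 10  (via C)
G: 12  (via I)
D: 13  (via I)
H: 17  (via D)
F: 18  (via E)
A: 20  (via F)
Shortest route: B → C → E → F → A = 20 min.

20 min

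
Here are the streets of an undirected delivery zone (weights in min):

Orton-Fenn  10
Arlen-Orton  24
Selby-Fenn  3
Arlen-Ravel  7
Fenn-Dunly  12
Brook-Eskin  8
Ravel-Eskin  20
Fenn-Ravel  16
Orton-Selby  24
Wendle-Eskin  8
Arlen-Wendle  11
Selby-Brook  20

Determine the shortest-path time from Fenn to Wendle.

Candidate routes:
Fenn → Ravel → Eskin → Wendle: 16+20+8 = 44
Fenn → Ravel → Arlen → Wendle: 16+7+11 = 34
Fenn → Selby → Brook → Eskin → Wendle: 3+20+8+8 = 39
The minimum is 34 min via Fenn → Ravel → Arlen → Wendle.

34 min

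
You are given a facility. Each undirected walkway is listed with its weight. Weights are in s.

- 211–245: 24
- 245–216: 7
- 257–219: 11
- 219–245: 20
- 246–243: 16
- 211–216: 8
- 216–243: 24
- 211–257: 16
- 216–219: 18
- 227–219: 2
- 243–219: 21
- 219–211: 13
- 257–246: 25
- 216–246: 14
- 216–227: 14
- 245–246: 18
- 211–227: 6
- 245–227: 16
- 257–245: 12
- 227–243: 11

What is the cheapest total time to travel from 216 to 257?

Shortest distances from 216:
216: 0
245: 7  (via 216)
211: 8  (via 216)
246: 14  (via 216)
227: 14  (via 216)
219: 16  (via 227)
257: 19  (via 245)
Shortest route: 216–245–257 = 19 s.

19 s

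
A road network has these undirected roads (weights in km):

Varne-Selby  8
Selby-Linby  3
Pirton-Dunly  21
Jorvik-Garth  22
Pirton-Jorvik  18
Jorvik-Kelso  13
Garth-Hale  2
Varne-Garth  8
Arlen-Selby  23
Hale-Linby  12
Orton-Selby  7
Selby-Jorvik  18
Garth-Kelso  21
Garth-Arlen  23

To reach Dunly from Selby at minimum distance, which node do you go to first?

Jorvik

Enumerating some paths:
Selby–Varne–Garth–Jorvik–Pirton–Dunly: 8+8+22+18+21 = 77
Selby–Jorvik–Pirton–Dunly: 18+18+21 = 57
Selby–Varne–Garth–Kelso–Jorvik–Pirton–Dunly: 8+8+21+13+18+21 = 89
Selby–Linby–Hale–Garth–Jorvik–Pirton–Dunly: 3+12+2+22+18+21 = 78
The minimum is 57 km via Selby–Jorvik–Pirton–Dunly.
So from Selby the first move is to Jorvik.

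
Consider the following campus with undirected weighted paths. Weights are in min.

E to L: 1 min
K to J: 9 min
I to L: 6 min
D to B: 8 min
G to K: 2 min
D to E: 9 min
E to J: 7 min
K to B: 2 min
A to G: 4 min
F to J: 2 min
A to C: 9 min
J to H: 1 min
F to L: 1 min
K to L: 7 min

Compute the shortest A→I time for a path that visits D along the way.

32 min

Best A to D: A–G–K–B–D costing 16
Shortest D→I: D–E–L–I = 16
Total via D: 16 + 16 = 32 min.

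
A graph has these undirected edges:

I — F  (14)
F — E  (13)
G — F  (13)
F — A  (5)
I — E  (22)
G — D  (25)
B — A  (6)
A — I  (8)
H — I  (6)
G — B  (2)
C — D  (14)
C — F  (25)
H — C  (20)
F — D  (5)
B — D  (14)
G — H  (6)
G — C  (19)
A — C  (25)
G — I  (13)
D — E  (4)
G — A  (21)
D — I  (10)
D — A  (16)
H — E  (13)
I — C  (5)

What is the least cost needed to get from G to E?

Settle nodes by increasing distance from G:
G: 0
B: 2  (via G)
H: 6  (via G)
A: 8  (via B)
I: 12  (via H)
F: 13  (via G)
D: 16  (via B)
C: 17  (via I)
E: 19  (via H)
Shortest route: G–H–E = 19.

19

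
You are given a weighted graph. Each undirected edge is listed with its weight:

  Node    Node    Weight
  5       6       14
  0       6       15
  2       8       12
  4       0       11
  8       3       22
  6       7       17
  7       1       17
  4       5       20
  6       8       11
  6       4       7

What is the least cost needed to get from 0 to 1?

49

Settle nodes by increasing distance from 0:
0: 0
4: 11  (via 0)
6: 15  (via 0)
8: 26  (via 6)
5: 29  (via 6)
7: 32  (via 6)
2: 38  (via 8)
3: 48  (via 8)
1: 49  (via 7)
Shortest route: 0–6–7–1 = 49.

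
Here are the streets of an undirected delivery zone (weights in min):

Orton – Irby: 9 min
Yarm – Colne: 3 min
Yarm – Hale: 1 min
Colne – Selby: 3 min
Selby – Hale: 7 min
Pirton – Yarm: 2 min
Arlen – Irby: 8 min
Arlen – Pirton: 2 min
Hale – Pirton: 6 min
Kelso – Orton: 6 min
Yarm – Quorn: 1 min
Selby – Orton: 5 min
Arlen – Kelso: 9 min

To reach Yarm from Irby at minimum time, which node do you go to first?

Arlen

Candidate routes:
Irby → Arlen → Pirton → Hale → Yarm: 8+2+6+1 = 17
Irby → Arlen → Pirton → Yarm: 8+2+2 = 12
Cheapest is Irby → Arlen → Pirton → Yarm at 12 min.
So from Irby the first move is to Arlen.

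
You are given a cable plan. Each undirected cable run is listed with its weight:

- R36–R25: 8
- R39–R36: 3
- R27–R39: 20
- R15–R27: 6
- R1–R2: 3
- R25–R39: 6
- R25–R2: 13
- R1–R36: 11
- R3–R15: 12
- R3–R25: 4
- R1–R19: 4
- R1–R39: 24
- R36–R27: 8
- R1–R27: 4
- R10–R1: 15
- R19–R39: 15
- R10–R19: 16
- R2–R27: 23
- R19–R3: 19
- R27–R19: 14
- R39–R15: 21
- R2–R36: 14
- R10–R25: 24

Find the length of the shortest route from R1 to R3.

Enumerating some paths:
R1–R2–R25–R3: 3+13+4 = 20
R1–R27–R15–R3: 4+6+12 = 22
The minimum is 20 via R1–R2–R25–R3.

20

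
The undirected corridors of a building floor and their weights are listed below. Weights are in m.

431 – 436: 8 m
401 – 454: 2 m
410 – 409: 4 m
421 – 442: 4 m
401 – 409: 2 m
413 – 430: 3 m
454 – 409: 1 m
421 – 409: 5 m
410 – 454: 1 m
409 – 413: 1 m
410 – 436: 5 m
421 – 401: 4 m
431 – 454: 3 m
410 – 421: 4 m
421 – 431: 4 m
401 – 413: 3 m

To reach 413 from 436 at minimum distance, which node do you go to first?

Enumerating some paths:
436 → 410 → 454 → 401 → 409 → 413: 5+1+2+2+1 = 11
436 → 410 → 409 → 413: 5+4+1 = 10
436 → 410 → 454 → 409 → 413: 5+1+1+1 = 8
436 → 410 → 454 → 401 → 413: 5+1+2+3 = 11
Cheapest is 436 → 410 → 454 → 409 → 413 at 8 m.
So from 436 the first move is to 410.

410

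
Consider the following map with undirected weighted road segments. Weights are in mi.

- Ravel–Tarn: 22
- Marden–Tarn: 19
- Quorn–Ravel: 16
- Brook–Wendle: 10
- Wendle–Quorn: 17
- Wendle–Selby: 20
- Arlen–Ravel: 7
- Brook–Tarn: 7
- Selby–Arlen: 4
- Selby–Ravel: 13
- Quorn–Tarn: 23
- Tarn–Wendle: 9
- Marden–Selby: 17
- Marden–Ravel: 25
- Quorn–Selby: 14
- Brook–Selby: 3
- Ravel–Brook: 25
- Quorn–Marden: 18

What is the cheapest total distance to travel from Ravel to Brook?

Shortest distances from Ravel:
Ravel: 0
Arlen: 7  (via Ravel)
Selby: 11  (via Arlen)
Brook: 14  (via Selby)
Shortest route: Ravel → Arlen → Selby → Brook = 14 mi.

14 mi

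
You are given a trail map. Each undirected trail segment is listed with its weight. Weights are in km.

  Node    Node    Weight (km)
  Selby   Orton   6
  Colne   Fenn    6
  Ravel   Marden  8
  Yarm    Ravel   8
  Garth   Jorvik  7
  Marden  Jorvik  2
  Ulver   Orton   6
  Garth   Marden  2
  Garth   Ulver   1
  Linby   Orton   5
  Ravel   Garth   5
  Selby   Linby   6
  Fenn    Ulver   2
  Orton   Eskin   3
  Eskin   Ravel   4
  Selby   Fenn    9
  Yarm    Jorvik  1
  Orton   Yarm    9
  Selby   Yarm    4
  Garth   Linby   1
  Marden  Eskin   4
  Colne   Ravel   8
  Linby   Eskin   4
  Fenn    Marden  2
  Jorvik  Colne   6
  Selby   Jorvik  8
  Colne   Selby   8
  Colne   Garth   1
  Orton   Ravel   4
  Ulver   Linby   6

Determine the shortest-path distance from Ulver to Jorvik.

Running Dijkstra from Ulver:
Ulver: 0
Garth: 1  (via Ulver)
Colne: 2  (via Garth)
Fenn: 2  (via Ulver)
Linby: 2  (via Garth)
Marden: 3  (via Garth)
Jorvik: 5  (via Marden)
Shortest route: Ulver → Garth → Marden → Jorvik = 5 km.

5 km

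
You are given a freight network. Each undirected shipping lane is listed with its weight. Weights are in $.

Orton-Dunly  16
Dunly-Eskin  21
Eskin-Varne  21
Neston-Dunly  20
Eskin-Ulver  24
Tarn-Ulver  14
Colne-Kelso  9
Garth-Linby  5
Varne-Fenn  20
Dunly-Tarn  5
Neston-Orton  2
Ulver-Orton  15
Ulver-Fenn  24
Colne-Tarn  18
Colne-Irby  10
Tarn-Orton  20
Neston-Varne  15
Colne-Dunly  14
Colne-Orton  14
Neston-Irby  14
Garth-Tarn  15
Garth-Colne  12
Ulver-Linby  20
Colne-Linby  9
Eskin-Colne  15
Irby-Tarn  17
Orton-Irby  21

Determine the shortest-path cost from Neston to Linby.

Compare a few routes:
Neston–Orton–Colne–Garth–Linby: 2+14+12+5 = 33
Neston–Orton–Colne–Linby: 2+14+9 = 25
The minimum is $25 via Neston–Orton–Colne–Linby.

$25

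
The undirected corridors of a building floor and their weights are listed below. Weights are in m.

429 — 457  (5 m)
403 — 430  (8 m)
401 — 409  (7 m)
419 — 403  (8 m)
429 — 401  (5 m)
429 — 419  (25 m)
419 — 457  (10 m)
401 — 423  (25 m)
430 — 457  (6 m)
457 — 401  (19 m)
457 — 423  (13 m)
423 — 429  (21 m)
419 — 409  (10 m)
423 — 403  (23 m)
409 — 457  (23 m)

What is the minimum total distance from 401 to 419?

Enumerating some paths:
401 → 429 → 457 → 419: 5+5+10 = 20
401 → 457 → 419: 19+10 = 29
401 → 409 → 419: 7+10 = 17
The minimum is 17 m via 401 → 409 → 419.

17 m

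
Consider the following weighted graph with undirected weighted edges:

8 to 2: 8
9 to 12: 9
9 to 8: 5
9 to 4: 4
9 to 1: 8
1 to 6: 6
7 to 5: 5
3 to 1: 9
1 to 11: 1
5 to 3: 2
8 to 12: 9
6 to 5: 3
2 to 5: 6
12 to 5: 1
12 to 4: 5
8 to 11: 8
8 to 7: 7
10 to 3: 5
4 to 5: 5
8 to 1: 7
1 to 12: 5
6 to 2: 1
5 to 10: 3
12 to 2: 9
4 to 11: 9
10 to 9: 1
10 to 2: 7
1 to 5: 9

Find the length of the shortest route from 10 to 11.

10

Shortest distances from 10:
10: 0
9: 1  (via 10)
5: 3  (via 10)
12: 4  (via 5)
3: 5  (via 10)
4: 5  (via 9)
6: 6  (via 5)
8: 6  (via 9)
2: 7  (via 10)
7: 8  (via 5)
1: 9  (via 9)
11: 10  (via 1)
Shortest route: 10–9–1–11 = 10.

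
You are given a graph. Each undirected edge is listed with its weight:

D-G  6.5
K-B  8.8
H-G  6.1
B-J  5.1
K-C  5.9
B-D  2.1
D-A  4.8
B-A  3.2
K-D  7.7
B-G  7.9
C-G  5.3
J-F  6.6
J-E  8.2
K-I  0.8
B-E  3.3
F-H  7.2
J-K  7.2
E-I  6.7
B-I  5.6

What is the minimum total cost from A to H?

17.2

Running Dijkstra from A:
A: 0
B: 3.2  (via A)
D: 4.8  (via A)
E: 6.5  (via B)
J: 8.3  (via B)
I: 8.8  (via B)
K: 9.6  (via I)
G: 11.1  (via B)
F: 14.9  (via J)
C: 15.5  (via K)
H: 17.2  (via G)
Shortest route: A–B–G–H = 17.2.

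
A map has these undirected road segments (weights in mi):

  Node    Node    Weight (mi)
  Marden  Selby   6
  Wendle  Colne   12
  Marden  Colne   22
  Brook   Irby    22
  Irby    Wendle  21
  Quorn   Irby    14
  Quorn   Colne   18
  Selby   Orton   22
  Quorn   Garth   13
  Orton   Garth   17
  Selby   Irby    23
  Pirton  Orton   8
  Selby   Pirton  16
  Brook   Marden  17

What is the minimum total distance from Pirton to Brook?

Shortest distances from Pirton:
Pirton: 0
Orton: 8  (via Pirton)
Selby: 16  (via Pirton)
Marden: 22  (via Selby)
Garth: 25  (via Orton)
Quorn: 38  (via Garth)
Brook: 39  (via Marden)
Shortest route: Pirton–Selby–Marden–Brook = 39 mi.

39 mi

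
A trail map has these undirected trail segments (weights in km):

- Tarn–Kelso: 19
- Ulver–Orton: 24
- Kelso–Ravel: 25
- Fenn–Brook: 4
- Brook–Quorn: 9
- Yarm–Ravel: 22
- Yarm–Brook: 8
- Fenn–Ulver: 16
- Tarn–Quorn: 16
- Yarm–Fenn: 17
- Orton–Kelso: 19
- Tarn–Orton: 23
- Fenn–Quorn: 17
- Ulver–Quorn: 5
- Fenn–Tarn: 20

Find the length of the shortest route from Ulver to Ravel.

44 km

Settle nodes by increasing distance from Ulver:
Ulver: 0
Quorn: 5  (via Ulver)
Brook: 14  (via Quorn)
Fenn: 16  (via Ulver)
Tarn: 21  (via Quorn)
Yarm: 22  (via Brook)
Orton: 24  (via Ulver)
Kelso: 40  (via Tarn)
Ravel: 44  (via Yarm)
Shortest route: Ulver → Quorn → Brook → Yarm → Ravel = 44 km.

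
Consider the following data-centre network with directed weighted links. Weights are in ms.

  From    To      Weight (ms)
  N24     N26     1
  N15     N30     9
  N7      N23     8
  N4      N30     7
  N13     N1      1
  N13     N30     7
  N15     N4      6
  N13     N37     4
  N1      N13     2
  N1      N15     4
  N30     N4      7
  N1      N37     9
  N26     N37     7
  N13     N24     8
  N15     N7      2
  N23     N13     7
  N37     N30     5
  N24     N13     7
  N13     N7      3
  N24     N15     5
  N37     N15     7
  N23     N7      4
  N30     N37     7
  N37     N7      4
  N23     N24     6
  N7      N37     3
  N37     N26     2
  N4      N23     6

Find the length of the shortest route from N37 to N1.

Candidate routes:
N37 → N15 → N7 → N23 → N13 → N1: 7+2+8+7+1 = 25
N37 → N30 → N4 → N23 → N13 → N1: 5+7+6+7+1 = 26
N37 → N7 → N23 → N13 → N1: 4+8+7+1 = 20
The minimum is 20 ms via N37 → N7 → N23 → N13 → N1.

20 ms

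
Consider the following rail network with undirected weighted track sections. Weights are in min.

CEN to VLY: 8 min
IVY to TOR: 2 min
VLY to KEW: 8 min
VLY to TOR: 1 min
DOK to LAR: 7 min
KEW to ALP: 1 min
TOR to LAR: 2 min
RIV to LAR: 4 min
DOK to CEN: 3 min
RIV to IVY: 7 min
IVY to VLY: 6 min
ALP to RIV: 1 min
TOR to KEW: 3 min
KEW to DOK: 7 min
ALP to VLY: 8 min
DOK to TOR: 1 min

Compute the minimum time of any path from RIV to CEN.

Shortest distances from RIV:
RIV: 0
ALP: 1  (via RIV)
KEW: 2  (via ALP)
LAR: 4  (via RIV)
TOR: 5  (via KEW)
VLY: 6  (via TOR)
DOK: 6  (via TOR)
IVY: 7  (via RIV)
CEN: 9  (via DOK)
Shortest route: RIV–ALP–KEW–TOR–DOK–CEN = 9 min.

9 min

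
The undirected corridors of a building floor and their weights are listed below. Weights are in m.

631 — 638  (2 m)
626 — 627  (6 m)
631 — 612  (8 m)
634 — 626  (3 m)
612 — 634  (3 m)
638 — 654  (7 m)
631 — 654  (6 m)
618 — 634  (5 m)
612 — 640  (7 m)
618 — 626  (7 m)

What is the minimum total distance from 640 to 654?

Settle nodes by increasing distance from 640:
640: 0
612: 7  (via 640)
634: 10  (via 612)
626: 13  (via 634)
618: 15  (via 634)
631: 15  (via 612)
638: 17  (via 631)
627: 19  (via 626)
654: 21  (via 631)
Shortest route: 640–612–631–654 = 21 m.

21 m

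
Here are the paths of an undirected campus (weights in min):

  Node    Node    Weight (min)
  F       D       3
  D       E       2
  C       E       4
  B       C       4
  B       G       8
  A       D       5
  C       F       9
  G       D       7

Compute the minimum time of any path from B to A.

Shortest distances from B:
B: 0
C: 4  (via B)
E: 8  (via C)
G: 8  (via B)
D: 10  (via E)
F: 13  (via C)
A: 15  (via D)
Shortest route: B → C → E → D → A = 15 min.

15 min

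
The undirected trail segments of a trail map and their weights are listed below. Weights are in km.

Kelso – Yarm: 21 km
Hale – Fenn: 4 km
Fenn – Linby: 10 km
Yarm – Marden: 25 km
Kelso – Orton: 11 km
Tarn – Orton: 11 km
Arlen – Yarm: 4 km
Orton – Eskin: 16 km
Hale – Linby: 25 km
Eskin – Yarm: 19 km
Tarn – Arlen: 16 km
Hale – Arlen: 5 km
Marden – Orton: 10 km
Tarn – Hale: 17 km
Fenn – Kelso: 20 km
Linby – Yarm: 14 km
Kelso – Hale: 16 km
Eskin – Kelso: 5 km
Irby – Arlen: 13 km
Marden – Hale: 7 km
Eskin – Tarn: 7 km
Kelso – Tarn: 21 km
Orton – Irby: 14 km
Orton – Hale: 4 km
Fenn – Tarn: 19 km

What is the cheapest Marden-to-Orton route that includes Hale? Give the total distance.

Best Marden to Hale: Marden → Hale costing 7
Shortest Hale→Orton: Hale → Orton = 4
Total via Hale: 7 + 4 = 11 km.

11 km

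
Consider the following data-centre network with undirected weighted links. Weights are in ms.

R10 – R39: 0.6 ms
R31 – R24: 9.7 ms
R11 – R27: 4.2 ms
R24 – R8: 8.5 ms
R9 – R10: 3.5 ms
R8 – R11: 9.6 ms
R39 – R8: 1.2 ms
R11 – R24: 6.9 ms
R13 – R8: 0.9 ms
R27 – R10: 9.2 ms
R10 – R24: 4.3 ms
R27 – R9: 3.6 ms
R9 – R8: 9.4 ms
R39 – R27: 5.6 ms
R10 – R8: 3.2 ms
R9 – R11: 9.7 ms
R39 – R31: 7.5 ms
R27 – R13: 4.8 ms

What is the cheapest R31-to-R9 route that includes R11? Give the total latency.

Shortest R31→R11: R31 → R24 → R11 = 16.6
Shortest R11→R9: R11 → R27 → R9 = 7.8
Total via R11: 16.6 + 7.8 = 24.4 ms.

24.4 ms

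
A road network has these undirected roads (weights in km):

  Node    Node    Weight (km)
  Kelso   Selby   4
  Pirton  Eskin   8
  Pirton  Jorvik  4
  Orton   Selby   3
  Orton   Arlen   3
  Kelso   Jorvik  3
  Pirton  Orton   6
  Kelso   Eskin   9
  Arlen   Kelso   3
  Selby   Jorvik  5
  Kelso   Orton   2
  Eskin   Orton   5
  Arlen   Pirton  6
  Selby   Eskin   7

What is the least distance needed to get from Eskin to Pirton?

8 km

Candidate routes:
Eskin - Orton - Kelso - Jorvik - Pirton: 5+2+3+4 = 14
Eskin - Pirton: 8 = 8
Eskin - Orton - Arlen - Pirton: 5+3+6 = 14
Eskin - Orton - Pirton: 5+6 = 11
The minimum is 8 km via Eskin - Pirton.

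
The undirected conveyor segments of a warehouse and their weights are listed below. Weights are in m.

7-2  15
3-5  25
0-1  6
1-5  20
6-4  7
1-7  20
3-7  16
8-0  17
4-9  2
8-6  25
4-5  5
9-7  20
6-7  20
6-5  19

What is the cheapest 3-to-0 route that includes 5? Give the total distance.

51 m

Best 3 to 5: 3–5 costing 25
Best 5 to 0: 5–1–0 costing 26
Total via 5: 25 + 26 = 51 m.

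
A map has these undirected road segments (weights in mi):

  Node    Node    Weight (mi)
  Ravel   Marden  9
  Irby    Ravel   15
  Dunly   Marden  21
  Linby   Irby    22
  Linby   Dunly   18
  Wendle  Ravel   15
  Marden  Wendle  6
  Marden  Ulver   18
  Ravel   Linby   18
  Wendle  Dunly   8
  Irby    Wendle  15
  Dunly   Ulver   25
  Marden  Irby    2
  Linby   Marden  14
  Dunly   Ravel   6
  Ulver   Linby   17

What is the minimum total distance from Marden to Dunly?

Shortest distances from Marden:
Marden: 0
Irby: 2  (via Marden)
Wendle: 6  (via Marden)
Ravel: 9  (via Marden)
Dunly: 14  (via Wendle)
Shortest route: Marden–Wendle–Dunly = 14 mi.

14 mi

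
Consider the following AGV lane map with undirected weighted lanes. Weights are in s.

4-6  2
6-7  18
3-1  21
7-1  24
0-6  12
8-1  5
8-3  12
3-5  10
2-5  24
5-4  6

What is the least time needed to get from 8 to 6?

30 s

Settle nodes by increasing distance from 8:
8: 0
1: 5  (via 8)
3: 12  (via 8)
5: 22  (via 3)
4: 28  (via 5)
7: 29  (via 1)
6: 30  (via 4)
Shortest route: 8–3–5–4–6 = 30 s.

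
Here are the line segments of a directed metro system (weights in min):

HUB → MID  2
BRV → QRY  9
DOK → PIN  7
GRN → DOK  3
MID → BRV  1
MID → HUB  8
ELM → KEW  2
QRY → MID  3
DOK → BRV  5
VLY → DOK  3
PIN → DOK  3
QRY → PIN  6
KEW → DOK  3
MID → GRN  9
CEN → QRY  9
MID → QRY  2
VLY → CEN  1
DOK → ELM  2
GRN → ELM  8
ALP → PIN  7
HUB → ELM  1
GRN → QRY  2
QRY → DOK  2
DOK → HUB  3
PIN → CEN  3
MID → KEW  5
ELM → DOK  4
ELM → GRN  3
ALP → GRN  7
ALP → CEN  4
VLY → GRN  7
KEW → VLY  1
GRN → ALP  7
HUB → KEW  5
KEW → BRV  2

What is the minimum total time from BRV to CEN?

Candidate routes:
BRV - QRY - DOK - ELM - KEW - VLY - CEN: 9+2+2+2+1+1 = 17
BRV - QRY - DOK - HUB - ELM - KEW - VLY - CEN: 9+2+3+1+2+1+1 = 19
BRV - QRY - MID - KEW - VLY - CEN: 9+3+5+1+1 = 19
BRV - QRY - PIN - CEN: 9+6+3 = 18
Cheapest is BRV - QRY - DOK - ELM - KEW - VLY - CEN at 17 min.

17 min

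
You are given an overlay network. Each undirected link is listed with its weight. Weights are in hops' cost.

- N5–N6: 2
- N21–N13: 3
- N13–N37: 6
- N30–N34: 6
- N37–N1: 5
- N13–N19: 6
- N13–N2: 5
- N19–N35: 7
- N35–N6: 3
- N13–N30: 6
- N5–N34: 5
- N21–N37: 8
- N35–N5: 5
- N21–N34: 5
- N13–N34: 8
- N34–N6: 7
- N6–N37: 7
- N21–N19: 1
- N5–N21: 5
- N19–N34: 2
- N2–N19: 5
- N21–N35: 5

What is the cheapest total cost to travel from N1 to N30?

Running Dijkstra from N1:
N1: 0
N37: 5  (via N1)
N13: 11  (via N37)
N6: 12  (via N37)
N21: 13  (via N37)
N5: 14  (via N6)
N19: 14  (via N21)
N35: 15  (via N6)
N2: 16  (via N13)
N34: 16  (via N19)
N30: 17  (via N13)
Shortest route: N1 → N37 → N13 → N30 = 17 hops' cost.

17 hops' cost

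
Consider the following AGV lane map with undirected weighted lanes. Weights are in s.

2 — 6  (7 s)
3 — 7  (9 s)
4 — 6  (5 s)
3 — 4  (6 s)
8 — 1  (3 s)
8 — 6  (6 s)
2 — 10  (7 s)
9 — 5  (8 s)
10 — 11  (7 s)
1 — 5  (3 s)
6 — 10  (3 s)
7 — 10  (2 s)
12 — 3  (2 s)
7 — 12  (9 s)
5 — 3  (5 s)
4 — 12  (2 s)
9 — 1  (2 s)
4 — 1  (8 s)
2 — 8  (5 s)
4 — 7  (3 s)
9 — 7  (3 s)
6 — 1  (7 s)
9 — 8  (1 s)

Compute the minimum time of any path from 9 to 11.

Running Dijkstra from 9:
9: 0
8: 1  (via 9)
1: 2  (via 9)
7: 3  (via 9)
5: 5  (via 1)
10: 5  (via 7)
2: 6  (via 8)
4: 6  (via 7)
6: 7  (via 8)
12: 8  (via 4)
3: 10  (via 5)
11: 12  (via 10)
Shortest route: 9 → 7 → 10 → 11 = 12 s.

12 s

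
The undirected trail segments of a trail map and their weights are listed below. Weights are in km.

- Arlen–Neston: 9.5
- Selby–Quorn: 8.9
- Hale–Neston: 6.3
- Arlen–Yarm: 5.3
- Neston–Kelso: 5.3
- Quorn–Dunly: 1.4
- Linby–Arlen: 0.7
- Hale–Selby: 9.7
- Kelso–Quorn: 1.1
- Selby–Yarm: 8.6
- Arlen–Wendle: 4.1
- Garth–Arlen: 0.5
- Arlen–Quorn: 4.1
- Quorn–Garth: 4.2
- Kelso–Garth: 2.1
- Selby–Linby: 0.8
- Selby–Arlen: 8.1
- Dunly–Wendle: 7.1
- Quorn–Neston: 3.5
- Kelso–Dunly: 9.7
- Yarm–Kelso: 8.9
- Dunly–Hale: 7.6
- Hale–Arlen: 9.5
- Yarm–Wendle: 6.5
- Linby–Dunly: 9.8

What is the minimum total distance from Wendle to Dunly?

7.1 km

Running Dijkstra from Wendle:
Wendle: 0
Arlen: 4.1  (via Wendle)
Garth: 4.6  (via Arlen)
Linby: 4.8  (via Arlen)
Selby: 5.6  (via Linby)
Yarm: 6.5  (via Wendle)
Kelso: 6.7  (via Garth)
Dunly: 7.1  (via Wendle)
Shortest route: Wendle–Dunly = 7.1 km.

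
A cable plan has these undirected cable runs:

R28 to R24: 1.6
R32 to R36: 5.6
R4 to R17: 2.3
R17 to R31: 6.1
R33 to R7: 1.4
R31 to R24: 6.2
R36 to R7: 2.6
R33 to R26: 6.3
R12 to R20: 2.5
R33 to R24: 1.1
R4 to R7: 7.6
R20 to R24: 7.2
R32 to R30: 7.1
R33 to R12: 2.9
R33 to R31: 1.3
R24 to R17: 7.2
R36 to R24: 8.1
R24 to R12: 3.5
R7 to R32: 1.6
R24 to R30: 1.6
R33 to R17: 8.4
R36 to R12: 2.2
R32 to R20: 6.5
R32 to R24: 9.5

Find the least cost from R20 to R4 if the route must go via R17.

Best R20 to R17: R20–R12–R33–R31–R17 costing 12.8
Best R17 to R4: R17–R4 costing 2.3
Total via R17: 12.8 + 2.3 = 15.1.

15.1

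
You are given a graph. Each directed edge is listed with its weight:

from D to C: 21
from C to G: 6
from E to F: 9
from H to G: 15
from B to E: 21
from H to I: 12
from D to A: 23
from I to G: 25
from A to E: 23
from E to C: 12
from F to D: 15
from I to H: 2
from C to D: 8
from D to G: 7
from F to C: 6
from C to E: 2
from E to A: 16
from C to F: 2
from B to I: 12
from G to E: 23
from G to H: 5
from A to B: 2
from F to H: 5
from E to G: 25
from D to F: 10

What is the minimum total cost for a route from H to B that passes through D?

Best H to D: H–G–E–C–D costing 58
Shortest D→B: D–A–B = 25
Total via D: 58 + 25 = 83.

83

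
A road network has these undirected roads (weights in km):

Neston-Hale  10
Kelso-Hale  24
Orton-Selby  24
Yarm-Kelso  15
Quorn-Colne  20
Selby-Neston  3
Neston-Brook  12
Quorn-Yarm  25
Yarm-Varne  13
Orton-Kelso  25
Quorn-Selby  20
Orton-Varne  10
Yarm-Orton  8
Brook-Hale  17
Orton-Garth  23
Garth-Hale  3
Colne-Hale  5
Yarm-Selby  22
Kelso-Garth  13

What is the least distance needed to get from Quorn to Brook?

35 km

Enumerating some paths:
Quorn - Colne - Hale - Brook: 20+5+17 = 42
Quorn - Selby - Neston - Brook: 20+3+12 = 35
Quorn - Colne - Hale - Neston - Brook: 20+5+10+12 = 47
Cheapest is Quorn - Selby - Neston - Brook at 35 km.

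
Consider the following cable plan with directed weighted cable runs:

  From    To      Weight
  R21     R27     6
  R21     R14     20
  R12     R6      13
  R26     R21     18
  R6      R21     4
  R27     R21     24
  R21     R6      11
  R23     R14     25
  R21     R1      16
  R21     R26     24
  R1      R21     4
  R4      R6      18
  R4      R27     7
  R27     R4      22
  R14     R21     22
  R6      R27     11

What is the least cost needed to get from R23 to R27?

Shortest distances from R23:
R23: 0
R14: 25  (via R23)
R21: 47  (via R14)
R27: 53  (via R21)
Shortest route: R23–R14–R21–R27 = 53.

53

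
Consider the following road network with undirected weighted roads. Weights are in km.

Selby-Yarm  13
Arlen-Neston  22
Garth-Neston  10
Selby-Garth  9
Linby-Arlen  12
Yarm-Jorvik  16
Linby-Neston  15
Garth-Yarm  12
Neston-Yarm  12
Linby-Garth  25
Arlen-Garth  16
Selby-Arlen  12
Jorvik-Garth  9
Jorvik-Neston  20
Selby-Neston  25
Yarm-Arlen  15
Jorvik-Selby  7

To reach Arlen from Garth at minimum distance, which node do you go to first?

Arlen

Compare a few routes:
Garth - Yarm - Arlen: 12+15 = 27
Garth - Selby - Arlen: 9+12 = 21
Garth - Arlen: 16 = 16
Cheapest is Garth - Arlen at 16 km.
So from Garth the first move is to Arlen.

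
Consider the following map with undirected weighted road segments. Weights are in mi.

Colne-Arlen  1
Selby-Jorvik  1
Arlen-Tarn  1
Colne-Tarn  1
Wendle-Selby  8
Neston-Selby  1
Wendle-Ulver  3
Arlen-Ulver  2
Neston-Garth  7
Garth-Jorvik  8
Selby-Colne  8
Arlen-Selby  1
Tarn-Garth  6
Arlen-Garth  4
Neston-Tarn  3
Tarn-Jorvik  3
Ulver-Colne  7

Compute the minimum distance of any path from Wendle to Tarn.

Shortest distances from Wendle:
Wendle: 0
Ulver: 3  (via Wendle)
Arlen: 5  (via Ulver)
Colne: 6  (via Arlen)
Tarn: 6  (via Arlen)
Shortest route: Wendle–Ulver–Arlen–Tarn = 6 mi.

6 mi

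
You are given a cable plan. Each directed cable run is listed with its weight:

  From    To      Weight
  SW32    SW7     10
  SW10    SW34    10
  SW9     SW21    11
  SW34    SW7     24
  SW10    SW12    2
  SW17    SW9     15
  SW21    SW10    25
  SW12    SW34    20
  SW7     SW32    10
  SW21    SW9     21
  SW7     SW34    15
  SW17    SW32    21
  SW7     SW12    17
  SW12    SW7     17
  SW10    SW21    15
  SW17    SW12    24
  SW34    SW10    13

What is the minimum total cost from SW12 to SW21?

Shortest distances from SW12:
SW12: 0
SW7: 17  (via SW12)
SW34: 20  (via SW12)
SW32: 27  (via SW7)
SW10: 33  (via SW34)
SW21: 48  (via SW10)
Shortest route: SW12–SW34–SW10–SW21 = 48.

48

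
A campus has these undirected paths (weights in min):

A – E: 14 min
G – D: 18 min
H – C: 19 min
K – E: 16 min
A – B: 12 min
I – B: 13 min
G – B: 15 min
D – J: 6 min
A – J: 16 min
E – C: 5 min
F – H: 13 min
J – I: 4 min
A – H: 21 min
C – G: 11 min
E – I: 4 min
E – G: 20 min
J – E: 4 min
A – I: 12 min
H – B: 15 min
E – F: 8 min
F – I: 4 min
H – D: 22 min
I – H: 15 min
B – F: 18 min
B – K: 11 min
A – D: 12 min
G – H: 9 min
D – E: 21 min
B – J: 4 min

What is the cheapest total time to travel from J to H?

19 min

Candidate routes:
J → B → H: 4+15 = 19
J → I → F → H: 4+4+13 = 21
J → E → I → H: 4+4+15 = 23
J → E → I → F → H: 4+4+4+13 = 25
The minimum is 19 min via J → B → H.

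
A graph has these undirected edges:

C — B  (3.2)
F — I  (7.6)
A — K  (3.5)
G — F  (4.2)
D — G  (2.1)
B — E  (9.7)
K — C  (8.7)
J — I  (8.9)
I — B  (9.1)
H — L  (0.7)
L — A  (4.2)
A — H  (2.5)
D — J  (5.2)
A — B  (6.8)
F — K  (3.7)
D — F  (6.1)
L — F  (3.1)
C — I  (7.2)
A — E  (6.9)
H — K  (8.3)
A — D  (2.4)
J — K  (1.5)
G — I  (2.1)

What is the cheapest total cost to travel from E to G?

11.4

Shortest distances from E:
E: 0
A: 6.9  (via E)
D: 9.3  (via A)
H: 9.4  (via A)
B: 9.7  (via E)
L: 10.1  (via H)
K: 10.4  (via A)
G: 11.4  (via D)
Shortest route: E–A–D–G = 11.4.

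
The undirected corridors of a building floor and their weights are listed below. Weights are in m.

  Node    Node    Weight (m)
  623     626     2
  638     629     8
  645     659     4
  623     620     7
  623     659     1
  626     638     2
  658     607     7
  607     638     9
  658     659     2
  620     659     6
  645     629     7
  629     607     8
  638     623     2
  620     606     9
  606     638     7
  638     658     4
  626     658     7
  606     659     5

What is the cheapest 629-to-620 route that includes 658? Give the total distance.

20 m

Shortest 629→658: 629–638–658 = 12
Best 658 to 620: 658–659–620 costing 8
Total via 658: 12 + 8 = 20 m.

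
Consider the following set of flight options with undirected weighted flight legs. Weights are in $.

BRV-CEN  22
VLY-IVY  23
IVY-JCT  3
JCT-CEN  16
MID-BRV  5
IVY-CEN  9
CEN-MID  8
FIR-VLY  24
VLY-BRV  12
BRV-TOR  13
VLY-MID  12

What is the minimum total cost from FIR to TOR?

Settle nodes by increasing distance from FIR:
FIR: 0
VLY: 24  (via FIR)
MID: 36  (via VLY)
BRV: 36  (via VLY)
CEN: 44  (via MID)
IVY: 47  (via VLY)
TOR: 49  (via BRV)
Shortest route: FIR–VLY–BRV–TOR = $49.

$49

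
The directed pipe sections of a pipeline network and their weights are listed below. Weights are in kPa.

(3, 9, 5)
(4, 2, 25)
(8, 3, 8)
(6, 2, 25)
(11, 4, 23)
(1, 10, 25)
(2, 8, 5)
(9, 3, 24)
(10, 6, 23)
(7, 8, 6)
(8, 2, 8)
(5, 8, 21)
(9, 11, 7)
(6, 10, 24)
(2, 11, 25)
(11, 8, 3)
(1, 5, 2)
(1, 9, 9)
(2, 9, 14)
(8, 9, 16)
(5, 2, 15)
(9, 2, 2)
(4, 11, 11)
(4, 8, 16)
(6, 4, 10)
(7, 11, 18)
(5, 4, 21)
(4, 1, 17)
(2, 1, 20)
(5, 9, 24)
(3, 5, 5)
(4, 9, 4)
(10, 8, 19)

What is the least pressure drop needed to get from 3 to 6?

75 kPa

Shortest distances from 3:
3: 0
5: 5  (via 3)
9: 5  (via 3)
2: 7  (via 9)
8: 12  (via 2)
11: 12  (via 9)
4: 26  (via 5)
1: 27  (via 2)
10: 52  (via 1)
6: 75  (via 10)
Shortest route: 3 → 9 → 2 → 1 → 10 → 6 = 75 kPa.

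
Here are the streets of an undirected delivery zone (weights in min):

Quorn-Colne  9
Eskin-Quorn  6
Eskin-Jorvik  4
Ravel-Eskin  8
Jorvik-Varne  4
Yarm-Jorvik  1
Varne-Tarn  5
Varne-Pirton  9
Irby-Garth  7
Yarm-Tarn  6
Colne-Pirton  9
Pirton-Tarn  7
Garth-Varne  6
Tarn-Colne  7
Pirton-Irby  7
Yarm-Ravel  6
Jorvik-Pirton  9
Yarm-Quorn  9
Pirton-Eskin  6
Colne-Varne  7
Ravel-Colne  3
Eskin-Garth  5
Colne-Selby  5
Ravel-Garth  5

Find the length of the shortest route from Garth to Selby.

13 min

Shortest distances from Garth:
Garth: 0
Ravel: 5  (via Garth)
Eskin: 5  (via Garth)
Varne: 6  (via Garth)
Irby: 7  (via Garth)
Colne: 8  (via Ravel)
Jorvik: 9  (via Eskin)
Yarm: 10  (via Jorvik)
Quorn: 11  (via Eskin)
Tarn: 11  (via Varne)
Pirton: 11  (via Eskin)
Selby: 13  (via Colne)
Shortest route: Garth–Ravel–Colne–Selby = 13 min.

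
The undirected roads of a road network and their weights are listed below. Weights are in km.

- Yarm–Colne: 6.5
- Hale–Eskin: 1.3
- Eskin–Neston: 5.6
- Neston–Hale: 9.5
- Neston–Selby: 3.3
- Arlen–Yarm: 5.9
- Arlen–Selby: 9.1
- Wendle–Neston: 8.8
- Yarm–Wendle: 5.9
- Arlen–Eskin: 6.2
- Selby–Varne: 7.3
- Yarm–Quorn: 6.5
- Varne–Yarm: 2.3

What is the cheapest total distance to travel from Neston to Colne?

Settle nodes by increasing distance from Neston:
Neston: 0
Selby: 3.3  (via Neston)
Eskin: 5.6  (via Neston)
Hale: 6.9  (via Eskin)
Wendle: 8.8  (via Neston)
Varne: 10.6  (via Selby)
Arlen: 11.8  (via Eskin)
Yarm: 12.9  (via Varne)
Colne: 19.4  (via Yarm)
Shortest route: Neston–Selby–Varne–Yarm–Colne = 19.4 km.

19.4 km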